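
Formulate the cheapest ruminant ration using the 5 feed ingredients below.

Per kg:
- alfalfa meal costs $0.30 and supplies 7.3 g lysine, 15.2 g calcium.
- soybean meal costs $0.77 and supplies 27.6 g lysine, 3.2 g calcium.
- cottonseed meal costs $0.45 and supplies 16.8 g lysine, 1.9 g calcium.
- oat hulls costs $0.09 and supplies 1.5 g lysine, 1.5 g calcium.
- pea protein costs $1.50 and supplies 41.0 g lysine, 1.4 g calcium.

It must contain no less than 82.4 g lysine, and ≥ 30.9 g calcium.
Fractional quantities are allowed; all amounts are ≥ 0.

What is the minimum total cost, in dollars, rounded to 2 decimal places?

Treat it as an LP. Let x1 = kg of alfalfa meal, x2 = kg of soybean meal, x3 = kg of cottonseed meal, x4 = kg of oat hulls, x5 = kg of pea protein.
Minimize 0.3x1 + 0.77x2 + 0.45x3 + 0.09x4 + 1.5x5 with:
  7.3x1 + 27.6x2 + 16.8x3 + 1.5x4 + 41x5 ≥ 82.4   (lysine)
  15.2x1 + 3.2x2 + 1.9x3 + 1.5x4 + 1.4x5 ≥ 30.9   (calcium)
  x1, x2, x3, x4, x5 ≥ 0.
The optimal basis is {alfalfa meal, cottonseed meal}; soybean meal, oat hulls, pea protein drop out. The lysine and calcium requirements are met with equality.
Optimal quantities: alfalfa meal = 1.501 kg, cottonseed meal = 4.252 kg.
Cost = 0.3·1.501 + 0.45·4.252 = 2.3637.

$2.36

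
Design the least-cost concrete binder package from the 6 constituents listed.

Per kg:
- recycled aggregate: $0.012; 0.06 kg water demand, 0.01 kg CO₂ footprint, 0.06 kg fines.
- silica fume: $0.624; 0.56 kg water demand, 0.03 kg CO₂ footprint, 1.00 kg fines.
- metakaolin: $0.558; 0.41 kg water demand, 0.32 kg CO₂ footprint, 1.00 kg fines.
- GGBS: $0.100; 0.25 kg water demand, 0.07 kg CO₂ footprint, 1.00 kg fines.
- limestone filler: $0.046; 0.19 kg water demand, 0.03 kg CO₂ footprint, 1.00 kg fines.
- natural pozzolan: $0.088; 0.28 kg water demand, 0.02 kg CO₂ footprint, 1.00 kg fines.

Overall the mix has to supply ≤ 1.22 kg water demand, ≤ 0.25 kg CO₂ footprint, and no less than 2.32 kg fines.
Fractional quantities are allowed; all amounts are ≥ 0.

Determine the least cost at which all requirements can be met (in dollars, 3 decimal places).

Treat it as an LP. Let x1 = kg of recycled aggregate, x2 = kg of silica fume, x3 = kg of metakaolin, x4 = kg of GGBS, x5 = kg of limestone filler, x6 = kg of natural pozzolan.
Minimise 0.012x1 + 0.624x2 + 0.558x3 + 0.1x4 + 0.046x5 + 0.088x6 subject to:
  0.06x1 + 0.56x2 + 0.41x3 + 0.25x4 + 0.19x5 + 0.28x6 ≤ 1.22   (water demand)
  0.01x1 + 0.03x2 + 0.32x3 + 0.07x4 + 0.03x5 + 0.02x6 ≤ 0.25   (CO₂ footprint)
  0.06x1 + 1x2 + 1x3 + 1x4 + 1x5 + 1x6 ≥ 2.32   (fines)
  x1, x2, x3, x4, x5, x6 ≥ 0.
The cheapest feasible vertex uses only limestone filler; recycled aggregate, silica fume, metakaolin, GGBS, natural pozzolan are not used. There the fines constraint is tight.
That vertex is x5 = 2.32.
Cost = 0.046·2.32 = 0.10672.

$0.107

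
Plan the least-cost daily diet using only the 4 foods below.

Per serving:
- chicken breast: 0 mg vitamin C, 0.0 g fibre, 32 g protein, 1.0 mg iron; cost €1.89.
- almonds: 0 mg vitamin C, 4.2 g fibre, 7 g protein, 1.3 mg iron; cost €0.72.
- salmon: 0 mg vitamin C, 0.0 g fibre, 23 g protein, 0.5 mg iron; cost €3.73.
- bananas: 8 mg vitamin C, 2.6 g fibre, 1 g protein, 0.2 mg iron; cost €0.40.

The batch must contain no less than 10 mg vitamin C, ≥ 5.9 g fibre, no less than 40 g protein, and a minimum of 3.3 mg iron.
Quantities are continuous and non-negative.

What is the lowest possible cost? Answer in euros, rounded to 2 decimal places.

This is a linear program. Let x1 = servings of chicken breast, x2 = servings of almonds, x3 = servings of salmon, x4 = servings of bananas.
Minimize 1.89x1 + 0.72x2 + 3.73x3 + 0.4x4 subject to:
  8x4 ≥ 10   (vitamin C)
  4.2x2 + 2.6x4 ≥ 5.9   (fibre)
  32x1 + 7x2 + 23x3 + 1x4 ≥ 40   (protein)
  1x1 + 1.3x2 + 0.5x3 + 0.2x4 ≥ 3.3   (iron)
  x1, x2, x3, x4 ≥ 0.
The minimum-cost mix takes nothing from salmon — only chicken breast, almonds, bananas. Binding constraints: vitamin C, protein, iron.
So chicken breast = 0.8389 servings, almonds = 1.701 servings, bananas = 1.25 servings.
Cost = 1.89·0.8389 + 0.72·1.701 + 0.4·1.25 = 3.3102.

€3.31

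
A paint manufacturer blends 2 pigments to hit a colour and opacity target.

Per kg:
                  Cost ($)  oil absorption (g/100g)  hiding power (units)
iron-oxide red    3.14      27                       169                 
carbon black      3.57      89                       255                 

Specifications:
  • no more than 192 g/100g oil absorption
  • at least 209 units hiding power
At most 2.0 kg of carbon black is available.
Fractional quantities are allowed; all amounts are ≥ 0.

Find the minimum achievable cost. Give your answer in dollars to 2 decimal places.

Let x1 = kg of iron-oxide red, x2 = kg of carbon black.
min 3.14x1 + 3.57x2 with:
  27x1 + 89x2 ≤ 192   (oil absorption)
  169x1 + 255x2 ≥ 209   (hiding power)
  x2 ≤ 2
  x1, x2 ≥ 0.
The optimal basis is {carbon black}; iron-oxide red drops out. There the hiding power constraint is tight.
Optimal quantities: carbon black = 0.8196 kg.
Hence cost = 3.57·0.8196 = $2.9260.

$2.93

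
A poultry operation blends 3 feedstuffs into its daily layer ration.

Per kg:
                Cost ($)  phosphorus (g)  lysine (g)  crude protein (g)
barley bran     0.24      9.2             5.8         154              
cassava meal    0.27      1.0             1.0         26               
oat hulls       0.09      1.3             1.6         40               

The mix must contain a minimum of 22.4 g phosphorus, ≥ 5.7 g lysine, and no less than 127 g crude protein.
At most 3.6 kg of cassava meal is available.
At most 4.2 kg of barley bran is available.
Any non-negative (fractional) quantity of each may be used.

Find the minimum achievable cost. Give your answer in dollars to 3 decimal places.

$0.584

This is a linear program. Let x1 = kg of barley bran, x2 = kg of cassava meal, x3 = kg of oat hulls.
min 0.24x1 + 0.27x2 + 0.09x3 with:
  9.2x1 + 1x2 + 1.3x3 ≥ 22.4   (phosphorus)
  5.8x1 + 1x2 + 1.6x3 ≥ 5.7   (lysine)
  154x1 + 26x2 + 40x3 ≥ 127   (crude protein)
  x2 ≤ 3.6
  x1 ≤ 4.2
  x1, x2, x3 ≥ 0.
The minimum-cost mix takes nothing from cassava meal, oat hulls — only barley bran. The phosphorus requirement is met with equality.
So barley bran = 2.435 kg.
Cost = 0.24·2.435 = 0.58440.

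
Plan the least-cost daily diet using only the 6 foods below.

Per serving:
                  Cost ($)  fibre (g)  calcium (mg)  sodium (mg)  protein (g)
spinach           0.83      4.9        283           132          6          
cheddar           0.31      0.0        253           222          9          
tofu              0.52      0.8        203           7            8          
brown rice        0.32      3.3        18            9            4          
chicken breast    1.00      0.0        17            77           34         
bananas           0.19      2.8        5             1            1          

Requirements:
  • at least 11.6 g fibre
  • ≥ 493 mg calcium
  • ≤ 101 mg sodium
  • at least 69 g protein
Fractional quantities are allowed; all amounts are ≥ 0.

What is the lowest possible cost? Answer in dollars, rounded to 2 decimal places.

Treat it as an LP. Let x1 = servings of spinach, x2 = servings of cheddar, x3 = servings of tofu, x4 = servings of brown rice, x5 = servings of chicken breast, x6 = servings of bananas.
Minimise 0.83x1 + 0.31x2 + 0.52x3 + 0.32x4 + 1x5 + 0.19x6 subject to:
  4.9x1 + 0.8x3 + 3.3x4 + 2.8x6 ≥ 11.6   (fibre)
  283x1 + 253x2 + 203x3 + 18x4 + 17x5 + 5x6 ≥ 493   (calcium)
  132x1 + 222x2 + 7x3 + 9x4 + 77x5 + 1x6 ≤ 101   (sodium)
  6x1 + 9x2 + 8x3 + 4x4 + 34x5 + 1x6 ≥ 69   (protein)
  x1, x2, x3, x4, x5, x6 ≥ 0.
The optimal basis is {tofu, chicken breast, bananas}; spinach, cheddar, brown rice drop out. There the fibre, sodium, protein constraints are tight.
So tofu = 4.651 servings, chicken breast = 0.8523 servings, bananas = 2.814 servings.
Cost = 0.52·4.651 + 1·0.8523 + 0.19·2.814 = 3.8055.

$3.81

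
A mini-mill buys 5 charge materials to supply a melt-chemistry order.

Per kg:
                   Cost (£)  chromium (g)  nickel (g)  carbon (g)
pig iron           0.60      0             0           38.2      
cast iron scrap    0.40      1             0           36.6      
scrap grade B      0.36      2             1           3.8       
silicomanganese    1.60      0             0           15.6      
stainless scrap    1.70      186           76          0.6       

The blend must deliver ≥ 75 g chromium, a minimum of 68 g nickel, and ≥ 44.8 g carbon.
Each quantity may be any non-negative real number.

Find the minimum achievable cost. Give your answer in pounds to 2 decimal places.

Let x1 = kg of pig iron, x2 = kg of cast iron scrap, x3 = kg of scrap grade B, x4 = kg of silicomanganese, x5 = kg of stainless scrap.
min 0.6x1 + 0.4x2 + 0.36x3 + 1.6x4 + 1.7x5 with:
  1x2 + 2x3 + 186x5 ≥ 75   (chromium)
  1x3 + 76x5 ≥ 68   (nickel)
  38.2x1 + 36.6x2 + 3.8x3 + 15.6x4 + 0.6x5 ≥ 44.8   (carbon)
  x1, x2, x3, x4, x5 ≥ 0.
The cheapest feasible vertex uses only cast iron scrap, stainless scrap; pig iron, scrap grade B, silicomanganese are not used. There the nickel and carbon constraints are tight.
So cast iron scrap = 1.209 kg, stainless scrap = 0.8947 kg.
Hence cost = 0.4·1.209 + 1.7·0.8947 = £2.0046.

£2.00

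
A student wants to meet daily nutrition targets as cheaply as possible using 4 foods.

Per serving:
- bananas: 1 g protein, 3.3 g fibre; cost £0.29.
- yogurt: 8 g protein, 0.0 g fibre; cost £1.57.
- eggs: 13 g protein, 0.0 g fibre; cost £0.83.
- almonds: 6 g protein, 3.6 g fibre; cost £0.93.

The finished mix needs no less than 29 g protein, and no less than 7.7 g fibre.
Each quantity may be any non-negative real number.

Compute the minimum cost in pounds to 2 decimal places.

Treat it as an LP. Let x1 = servings of bananas, x2 = servings of yogurt, x3 = servings of eggs, x4 = servings of almonds.
Minimise 0.29x1 + 1.57x2 + 0.83x3 + 0.93x4 with:
  1x1 + 8x2 + 13x3 + 6x4 ≥ 29   (protein)
  3.3x1 + 3.6x4 ≥ 7.7   (fibre)
  x1, x2, x3, x4 ≥ 0.
At the optimum only bananas, eggs are positive (yogurt, almonds = 0). There the protein and fibre constraints are tight.
So bananas = 2.333 servings, eggs = 2.051 servings.
Objective = 0.29·2.333 + 0.83·2.051 = 2.3789.

£2.38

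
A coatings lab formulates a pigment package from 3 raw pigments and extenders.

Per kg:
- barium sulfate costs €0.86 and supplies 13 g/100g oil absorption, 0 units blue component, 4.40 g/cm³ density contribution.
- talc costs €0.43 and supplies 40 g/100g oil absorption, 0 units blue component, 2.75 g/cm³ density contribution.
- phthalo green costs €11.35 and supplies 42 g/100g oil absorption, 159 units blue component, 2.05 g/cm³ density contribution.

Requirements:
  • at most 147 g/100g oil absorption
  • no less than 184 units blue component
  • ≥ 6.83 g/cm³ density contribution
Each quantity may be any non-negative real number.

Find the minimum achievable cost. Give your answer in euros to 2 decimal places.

€13.83

This is a linear program. Let x1 = kg of barium sulfate, x2 = kg of talc, x3 = kg of phthalo green.
min 0.86x1 + 0.43x2 + 11.35x3 with:
  13x1 + 40x2 + 42x3 ≤ 147   (oil absorption)
  159x3 ≥ 184   (blue component)
  4.4x1 + 2.75x2 + 2.05x3 ≥ 6.83   (density contribution)
  x1, x2, x3 ≥ 0.
The minimum-cost mix takes nothing from barium sulfate — only talc, phthalo green. There the blue component and density contribution constraints are tight.
That vertex is x2 = 1.621, x3 = 1.157.
Objective = 0.43·1.621 + 11.35·1.157 = 13.8290.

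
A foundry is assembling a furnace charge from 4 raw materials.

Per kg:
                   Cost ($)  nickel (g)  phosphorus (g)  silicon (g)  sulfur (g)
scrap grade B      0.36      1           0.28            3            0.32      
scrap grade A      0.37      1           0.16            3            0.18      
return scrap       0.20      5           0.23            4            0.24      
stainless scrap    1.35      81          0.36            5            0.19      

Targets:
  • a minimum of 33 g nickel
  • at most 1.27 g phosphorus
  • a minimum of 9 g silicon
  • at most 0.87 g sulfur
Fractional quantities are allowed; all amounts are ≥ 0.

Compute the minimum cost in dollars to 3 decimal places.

$0.770

This is a linear program. Let x1 = kg of scrap grade B, x2 = kg of scrap grade A, x3 = kg of return scrap, x4 = kg of stainless scrap.
Minimize 0.36x1 + 0.37x2 + 0.2x3 + 1.35x4 s.t.:
  1x1 + 1x2 + 5x3 + 81x4 ≥ 33   (nickel)
  0.28x1 + 0.16x2 + 0.23x3 + 0.36x4 ≤ 1.27   (phosphorus)
  3x1 + 3x2 + 4x3 + 5x4 ≥ 9   (silicon)
  0.32x1 + 0.18x2 + 0.24x3 + 0.19x4 ≤ 0.87   (sulfur)
  x1, x2, x3, x4 ≥ 0.
The cheapest feasible vertex uses only return scrap, stainless scrap; scrap grade B, scrap grade A are not used. Binding constraints: nickel and silicon.
Optimal quantities: return scrap = 1.886 kg, stainless scrap = 0.291 kg.
Objective = 0.2·1.886 + 1.35·0.291 = 0.77005.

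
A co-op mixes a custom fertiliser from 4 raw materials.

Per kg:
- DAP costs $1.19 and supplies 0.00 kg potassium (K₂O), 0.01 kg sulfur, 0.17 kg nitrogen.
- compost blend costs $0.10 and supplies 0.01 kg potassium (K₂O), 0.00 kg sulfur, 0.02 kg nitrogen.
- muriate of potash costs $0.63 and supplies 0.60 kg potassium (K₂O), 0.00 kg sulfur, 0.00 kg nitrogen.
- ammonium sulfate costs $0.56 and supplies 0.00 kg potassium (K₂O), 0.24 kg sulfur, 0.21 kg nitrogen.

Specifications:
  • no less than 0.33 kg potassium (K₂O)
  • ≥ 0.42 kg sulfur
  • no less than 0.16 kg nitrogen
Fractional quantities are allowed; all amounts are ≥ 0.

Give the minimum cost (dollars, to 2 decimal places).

$1.33

This is a linear program. Let x1 = kg of DAP, x2 = kg of compost blend, x3 = kg of muriate of potash, x4 = kg of ammonium sulfate.
min 1.19x1 + 0.1x2 + 0.63x3 + 0.56x4 subject to:
  0.01x2 + 0.6x3 ≥ 0.33   (potassium (K₂O))
  0.01x1 + 0.24x4 ≥ 0.42   (sulfur)
  0.17x1 + 0.02x2 + 0.21x4 ≥ 0.16   (nitrogen)
  x1, x2, x3, x4 ≥ 0.
The minimum-cost mix takes nothing from DAP, compost blend — only muriate of potash, ammonium sulfate. There the potassium (K₂O) and sulfur constraints are tight.
Optimal quantities: muriate of potash = 0.55 kg, ammonium sulfate = 1.75 kg.
Objective = 0.63·0.55 + 0.56·1.75 = 1.3265.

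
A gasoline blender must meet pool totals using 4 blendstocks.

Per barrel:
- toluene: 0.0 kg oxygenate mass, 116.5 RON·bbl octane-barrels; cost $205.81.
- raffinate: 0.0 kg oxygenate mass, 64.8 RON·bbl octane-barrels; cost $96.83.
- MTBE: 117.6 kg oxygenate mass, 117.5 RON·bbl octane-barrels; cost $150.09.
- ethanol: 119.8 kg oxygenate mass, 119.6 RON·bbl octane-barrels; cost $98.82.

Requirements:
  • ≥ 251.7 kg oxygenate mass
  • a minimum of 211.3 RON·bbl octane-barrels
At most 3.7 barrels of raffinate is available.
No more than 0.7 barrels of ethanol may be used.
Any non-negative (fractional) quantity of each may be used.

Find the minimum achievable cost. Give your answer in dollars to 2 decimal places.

Treat it as an LP. Let x1 = barrels of toluene, x2 = barrels of raffinate, x3 = barrels of MTBE, x4 = barrels of ethanol.
min 205.81x1 + 96.83x2 + 150.09x3 + 98.82x4 with:
  117.6x3 + 119.8x4 ≥ 251.7   (oxygenate mass)
  116.5x1 + 64.8x2 + 117.5x3 + 119.6x4 ≥ 211.3   (octane-barrels)
  x2 ≤ 3.7
  x4 ≤ 0.7
  x1, x2, x3, x4 ≥ 0.
At the optimum only MTBE, ethanol are positive (toluene, raffinate = 0). Binding constraints: oxygenate mass and the ethanol cap.
So MTBE = 1.4272 barrels, ethanol = 0.7 barrels.
Cost = 150.09·1.4272 + 98.82·0.7 = 283.3824.

$283.38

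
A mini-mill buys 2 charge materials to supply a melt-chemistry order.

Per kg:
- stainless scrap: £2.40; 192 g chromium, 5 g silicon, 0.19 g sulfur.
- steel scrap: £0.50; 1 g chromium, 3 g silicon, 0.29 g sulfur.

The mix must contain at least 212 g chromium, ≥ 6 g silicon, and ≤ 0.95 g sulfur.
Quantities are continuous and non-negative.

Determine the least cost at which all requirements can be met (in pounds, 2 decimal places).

£2.73

Let x1 = kg of stainless scrap, x2 = kg of steel scrap.
Minimize 2.4x1 + 0.5x2 subject to:
  192x1 + 1x2 ≥ 212   (chromium)
  5x1 + 3x2 ≥ 6   (silicon)
  0.19x1 + 0.29x2 ≤ 0.95   (sulfur)
  x1, x2 ≥ 0.
Both inputs are positive at the optimum. Binding constraints: chromium and silicon.
Optimal quantities: stainless scrap = 1.103 kg, steel scrap = 0.1611 kg.
Hence cost = 2.4·1.103 + 0.5·0.1611 = £2.7278.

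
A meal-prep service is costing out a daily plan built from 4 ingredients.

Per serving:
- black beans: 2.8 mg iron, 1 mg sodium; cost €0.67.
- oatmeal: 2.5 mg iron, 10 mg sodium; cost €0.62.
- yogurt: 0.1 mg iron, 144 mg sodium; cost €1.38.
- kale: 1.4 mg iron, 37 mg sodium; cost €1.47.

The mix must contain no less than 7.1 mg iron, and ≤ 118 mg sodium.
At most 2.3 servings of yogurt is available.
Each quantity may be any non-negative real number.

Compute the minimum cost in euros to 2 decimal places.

€1.70

Set it up as a linear program. Let x1 = servings of black beans, x2 = servings of oatmeal, x3 = servings of yogurt, x4 = servings of kale.
Minimize 0.67x1 + 0.62x2 + 1.38x3 + 1.47x4 with:
  2.8x1 + 2.5x2 + 0.1x3 + 1.4x4 ≥ 7.1   (iron)
  1x1 + 10x2 + 144x3 + 37x4 ≤ 118   (sodium)
  x3 ≤ 2.3
  x1, x2, x3, x4 ≥ 0.
The minimum-cost mix takes nothing from oatmeal, yogurt, kale — only black beans. The iron requirement is met with equality.
Solving gives x1 = 2.536.
Cost = 0.67·2.536 = 1.6991.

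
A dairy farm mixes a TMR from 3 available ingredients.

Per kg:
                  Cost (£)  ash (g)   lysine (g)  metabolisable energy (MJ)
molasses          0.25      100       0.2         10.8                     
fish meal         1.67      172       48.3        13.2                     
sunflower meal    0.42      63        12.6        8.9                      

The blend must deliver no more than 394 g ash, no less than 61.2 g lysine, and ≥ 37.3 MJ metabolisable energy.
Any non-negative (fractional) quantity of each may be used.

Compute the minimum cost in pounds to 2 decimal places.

Let x1 = kg of molasses, x2 = kg of fish meal, x3 = kg of sunflower meal.
Minimize 0.25x1 + 1.67x2 + 0.42x3 subject to:
  100x1 + 172x2 + 63x3 ≤ 394   (ash)
  0.2x1 + 48.3x2 + 12.6x3 ≥ 61.2   (lysine)
  10.8x1 + 13.2x2 + 8.9x3 ≥ 37.3   (metabolisable energy)
  x1, x2, x3 ≥ 0.
At the optimum only sunflower meal is positive (molasses, fish meal = 0). The lysine requirement is met with equality.
So sunflower meal = 4.857 kg.
Objective = 0.42·4.857 = 2.0399.

£2.04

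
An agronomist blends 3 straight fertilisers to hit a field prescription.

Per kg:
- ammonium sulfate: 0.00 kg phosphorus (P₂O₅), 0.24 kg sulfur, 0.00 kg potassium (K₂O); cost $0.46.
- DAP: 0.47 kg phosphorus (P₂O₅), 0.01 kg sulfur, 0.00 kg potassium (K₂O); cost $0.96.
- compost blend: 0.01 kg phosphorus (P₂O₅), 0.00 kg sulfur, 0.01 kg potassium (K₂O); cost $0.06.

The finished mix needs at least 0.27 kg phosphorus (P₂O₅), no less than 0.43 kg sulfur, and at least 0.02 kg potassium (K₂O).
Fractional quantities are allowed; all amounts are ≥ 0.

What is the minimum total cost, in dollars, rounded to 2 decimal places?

$1.44

Let x1 = kg of ammonium sulfate, x2 = kg of DAP, x3 = kg of compost blend.
Minimize 0.46x1 + 0.96x2 + 0.06x3 subject to:
  0.47x2 + 0.01x3 ≥ 0.27   (phosphorus (P₂O₅))
  0.24x1 + 0.01x2 ≥ 0.43   (sulfur)
  0.01x3 ≥ 0.02   (potassium (K₂O))
  x1, x2, x3 ≥ 0.
All 3 inputs are positive at the optimum. The phosphorus (P₂O₅), sulfur, potassium (K₂O) requirements are met with equality.
So ammonium sulfate = 1.77 kg, DAP = 0.5319 kg, compost blend = 2 kg.
Total cost: 0.46·1.77 + 0.96·0.5319 + 0.06·2 = 1.4448.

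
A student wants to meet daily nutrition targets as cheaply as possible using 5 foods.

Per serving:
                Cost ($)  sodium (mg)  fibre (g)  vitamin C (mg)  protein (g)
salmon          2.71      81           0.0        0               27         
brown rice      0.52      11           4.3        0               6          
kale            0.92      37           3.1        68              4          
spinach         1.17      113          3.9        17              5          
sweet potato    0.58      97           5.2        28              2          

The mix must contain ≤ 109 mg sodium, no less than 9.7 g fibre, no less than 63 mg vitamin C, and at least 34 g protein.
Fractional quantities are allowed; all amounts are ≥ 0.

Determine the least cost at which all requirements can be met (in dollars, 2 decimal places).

$3.48

Set it up as a linear program. Let x1 = servings of salmon, x2 = servings of brown rice, x3 = servings of kale, x4 = servings of spinach, x5 = servings of sweet potato.
Minimise 2.71x1 + 0.52x2 + 0.92x3 + 1.17x4 + 0.58x5 subject to:
  81x1 + 11x2 + 37x3 + 113x4 + 97x5 ≤ 109   (sodium)
  4.3x2 + 3.1x3 + 3.9x4 + 5.2x5 ≥ 9.7   (fibre)
  68x3 + 17x4 + 28x5 ≥ 63   (vitamin C)
  27x1 + 6x2 + 4x3 + 5x4 + 2x5 ≥ 34   (protein)
  x1, x2, x3, x4, x5 ≥ 0.
The cheapest feasible vertex uses only brown rice, kale; salmon, spinach, sweet potato are not used. Binding constraints: vitamin C and protein.
So brown rice = 5.049 servings, kale = 0.9265 servings.
Total cost: 0.52·5.049 + 0.92·0.9265 = 3.4779.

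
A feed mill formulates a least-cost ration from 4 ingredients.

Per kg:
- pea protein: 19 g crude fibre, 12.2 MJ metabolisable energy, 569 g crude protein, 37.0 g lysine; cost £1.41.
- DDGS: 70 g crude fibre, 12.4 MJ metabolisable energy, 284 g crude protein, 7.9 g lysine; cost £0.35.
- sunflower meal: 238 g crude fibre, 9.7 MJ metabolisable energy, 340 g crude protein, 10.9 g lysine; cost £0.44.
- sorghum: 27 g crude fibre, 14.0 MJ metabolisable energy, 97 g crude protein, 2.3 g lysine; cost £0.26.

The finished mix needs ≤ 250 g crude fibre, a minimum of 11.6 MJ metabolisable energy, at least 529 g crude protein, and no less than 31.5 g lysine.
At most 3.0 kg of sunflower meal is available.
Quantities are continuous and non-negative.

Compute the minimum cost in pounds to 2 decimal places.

This is a linear program. Let x1 = kg of pea protein, x2 = kg of DDGS, x3 = kg of sunflower meal, x4 = kg of sorghum.
min 1.41x1 + 0.35x2 + 0.44x3 + 0.26x4 with:
  19x1 + 70x2 + 238x3 + 27x4 ≤ 250   (crude fibre)
  12.2x1 + 12.4x2 + 9.7x3 + 14x4 ≥ 11.6   (metabolisable energy)
  569x1 + 284x2 + 340x3 + 97x4 ≥ 529   (crude protein)
  37x1 + 7.9x2 + 10.9x3 + 2.3x4 ≥ 31.5   (lysine)
  x3 ≤ 3
  x1, x2, x3, x4 ≥ 0.
At the optimum only pea protein, sunflower meal are positive (DDGS, sorghum = 0). The crude protein and lysine requirements are met with equality.
That vertex is x1 = 0.7752, x3 = 0.2586.
Total cost: 1.41·0.7752 + 0.44·0.2586 = 1.2068.

£1.21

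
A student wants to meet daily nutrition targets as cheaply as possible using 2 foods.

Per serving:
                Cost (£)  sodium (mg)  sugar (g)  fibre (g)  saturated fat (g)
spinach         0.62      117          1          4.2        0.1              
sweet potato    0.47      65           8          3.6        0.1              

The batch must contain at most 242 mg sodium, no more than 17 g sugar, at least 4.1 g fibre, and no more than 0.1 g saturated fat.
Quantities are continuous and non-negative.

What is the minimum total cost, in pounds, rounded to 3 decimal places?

Let x1 = servings of spinach, x2 = servings of sweet potato.
Minimise 0.62x1 + 0.47x2 s.t.:
  117x1 + 65x2 ≤ 242   (sodium)
  1x1 + 8x2 ≤ 17   (sugar)
  4.2x1 + 3.6x2 ≥ 4.1   (fibre)
  0.1x1 + 0.1x2 ≤ 0.1   (saturated fat)
  x1, x2 ≥ 0.
Both inputs are positive at the optimum. The fibre and saturated fat requirements are met with equality.
So spinach = 0.8333 servings, sweet potato = 0.1667 servings.
Total cost: 0.62·0.8333 + 0.47·0.1667 = 0.59500.

£0.595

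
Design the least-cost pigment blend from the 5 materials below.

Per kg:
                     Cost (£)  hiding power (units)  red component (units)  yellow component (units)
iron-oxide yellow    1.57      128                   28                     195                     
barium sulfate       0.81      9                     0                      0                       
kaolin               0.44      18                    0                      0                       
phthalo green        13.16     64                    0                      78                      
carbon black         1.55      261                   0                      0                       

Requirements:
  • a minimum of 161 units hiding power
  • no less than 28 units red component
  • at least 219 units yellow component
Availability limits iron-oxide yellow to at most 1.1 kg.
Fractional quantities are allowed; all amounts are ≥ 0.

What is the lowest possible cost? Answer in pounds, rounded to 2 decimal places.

Set it up as a linear program. Let x1 = kg of iron-oxide yellow, x2 = kg of barium sulfate, x3 = kg of kaolin, x4 = kg of phthalo green, x5 = kg of carbon black.
Minimise 1.57x1 + 0.81x2 + 0.44x3 + 13.16x4 + 1.55x5 subject to:
  128x1 + 9x2 + 18x3 + 64x4 + 261x5 ≥ 161   (hiding power)
  28x1 ≥ 28   (red component)
  195x1 + 78x4 ≥ 219   (yellow component)
  x1 ≤ 1.1
  x1, x2, x3, x4, x5 ≥ 0.
The minimum-cost mix takes nothing from barium sulfate, kaolin — only iron-oxide yellow, phthalo green, carbon black. The hiding power, yellow component, the iron-oxide yellow cap requirements are met with equality.
So iron-oxide yellow = 1.1 kg, phthalo green = 0.05769 kg, carbon black = 0.06325 kg.
Objective = 1.57·1.1 + 13.16·0.05769 + 1.55·0.06325 = 2.5842.

£2.58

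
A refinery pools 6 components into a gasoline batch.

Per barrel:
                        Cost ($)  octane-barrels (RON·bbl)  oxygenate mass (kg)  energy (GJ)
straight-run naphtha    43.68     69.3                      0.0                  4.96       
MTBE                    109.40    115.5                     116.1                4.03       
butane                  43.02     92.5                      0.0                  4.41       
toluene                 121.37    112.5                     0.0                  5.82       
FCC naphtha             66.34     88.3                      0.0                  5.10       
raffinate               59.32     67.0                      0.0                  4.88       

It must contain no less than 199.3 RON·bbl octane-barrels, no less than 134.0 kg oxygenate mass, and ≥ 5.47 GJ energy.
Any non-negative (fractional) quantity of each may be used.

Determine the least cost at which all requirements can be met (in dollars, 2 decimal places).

$156.96

Set it up as a linear program. Let x1 = barrels of straight-run naphtha, x2 = barrels of MTBE, x3 = barrels of butane, x4 = barrels of toluene, x5 = barrels of FCC naphtha, x6 = barrels of raffinate.
Minimise 43.68x1 + 109.4x2 + 43.02x3 + 121.37x4 + 66.34x5 + 59.32x6 subject to:
  69.3x1 + 115.5x2 + 92.5x3 + 112.5x4 + 88.3x5 + 67x6 ≥ 199.3   (octane-barrels)
  116.1x2 ≥ 134   (oxygenate mass)
  4.96x1 + 4.03x2 + 4.41x3 + 5.82x4 + 5.1x5 + 4.88x6 ≥ 5.47   (energy)
  x1, x2, x3, x4, x5, x6 ≥ 0.
At the optimum only MTBE, butane are positive (straight-run naphtha, toluene, FCC naphtha, raffinate = 0). There the octane-barrels and oxygenate mass constraints are tight.
So MTBE = 1.1542 barrels, butane = 0.71343 barrels.
Total cost: 109.4·1.1542 + 43.02·0.71343 = 156.9612.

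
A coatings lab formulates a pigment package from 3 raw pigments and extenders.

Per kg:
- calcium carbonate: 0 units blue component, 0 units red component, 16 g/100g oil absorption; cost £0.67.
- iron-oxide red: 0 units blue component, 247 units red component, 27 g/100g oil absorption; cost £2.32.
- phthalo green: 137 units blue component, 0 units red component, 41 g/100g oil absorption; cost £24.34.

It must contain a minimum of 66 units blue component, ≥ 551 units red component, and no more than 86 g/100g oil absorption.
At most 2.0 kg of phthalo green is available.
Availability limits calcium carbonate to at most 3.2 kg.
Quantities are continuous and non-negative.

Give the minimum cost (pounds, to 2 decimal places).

Let x1 = kg of calcium carbonate, x2 = kg of iron-oxide red, x3 = kg of phthalo green.
Minimise 0.67x1 + 2.32x2 + 24.34x3 with:
  137x3 ≥ 66   (blue component)
  247x2 ≥ 551   (red component)
  16x1 + 27x2 + 41x3 ≤ 86   (oil absorption)
  x3 ≤ 2
  x1 ≤ 3.2
  x1, x2, x3 ≥ 0.
The cheapest feasible vertex uses only iron-oxide red, phthalo green; calcium carbonate is not used. There the blue component and red component constraints are tight.
So iron-oxide red = 2.231 kg, phthalo green = 0.4818 kg.
Total cost: 2.32·2.231 + 24.34·0.4818 = 16.9029.

£16.90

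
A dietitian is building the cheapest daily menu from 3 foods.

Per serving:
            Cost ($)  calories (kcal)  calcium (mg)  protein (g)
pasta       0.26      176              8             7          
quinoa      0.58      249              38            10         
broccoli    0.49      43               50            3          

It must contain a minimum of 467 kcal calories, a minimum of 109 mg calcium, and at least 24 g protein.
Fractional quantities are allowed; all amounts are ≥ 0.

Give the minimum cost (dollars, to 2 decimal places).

Let x1 = servings of pasta, x2 = servings of quinoa, x3 = servings of broccoli.
min 0.26x1 + 0.58x2 + 0.49x3 subject to:
  176x1 + 249x2 + 43x3 ≥ 467   (calories)
  8x1 + 38x2 + 50x3 ≥ 109   (calcium)
  7x1 + 10x2 + 3x3 ≥ 24   (protein)
  x1, x2, x3 ≥ 0.
The cheapest feasible vertex uses only quinoa, broccoli; pasta is not used. The calcium and protein requirements are met with equality.
Optimal quantities: quinoa = 2.262 servings, broccoli = 0.4611 servings.
Cost = 0.58·2.262 + 0.49·0.4611 = 1.5379.

$1.54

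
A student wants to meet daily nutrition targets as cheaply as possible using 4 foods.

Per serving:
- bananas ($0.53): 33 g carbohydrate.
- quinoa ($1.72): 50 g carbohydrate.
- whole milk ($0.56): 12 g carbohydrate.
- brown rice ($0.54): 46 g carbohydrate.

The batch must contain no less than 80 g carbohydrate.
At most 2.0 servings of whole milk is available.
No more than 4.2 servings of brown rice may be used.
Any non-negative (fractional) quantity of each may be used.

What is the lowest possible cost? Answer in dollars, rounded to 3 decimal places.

$0.939

Treat it as an LP. Let x1 = servings of bananas, x2 = servings of quinoa, x3 = servings of whole milk, x4 = servings of brown rice.
min 0.53x1 + 1.72x2 + 0.56x3 + 0.54x4 subject to:
  33x1 + 50x2 + 12x3 + 46x4 ≥ 80   (carbohydrate)
  x3 ≤ 2
  x4 ≤ 4.2
  x1, x2, x3, x4 ≥ 0.
The optimal basis is {brown rice}; bananas, quinoa, whole milk drop out. There the carbohydrate constraint is tight.
So brown rice = 1.739 servings.
Hence cost = 0.54·1.739 = $0.93906.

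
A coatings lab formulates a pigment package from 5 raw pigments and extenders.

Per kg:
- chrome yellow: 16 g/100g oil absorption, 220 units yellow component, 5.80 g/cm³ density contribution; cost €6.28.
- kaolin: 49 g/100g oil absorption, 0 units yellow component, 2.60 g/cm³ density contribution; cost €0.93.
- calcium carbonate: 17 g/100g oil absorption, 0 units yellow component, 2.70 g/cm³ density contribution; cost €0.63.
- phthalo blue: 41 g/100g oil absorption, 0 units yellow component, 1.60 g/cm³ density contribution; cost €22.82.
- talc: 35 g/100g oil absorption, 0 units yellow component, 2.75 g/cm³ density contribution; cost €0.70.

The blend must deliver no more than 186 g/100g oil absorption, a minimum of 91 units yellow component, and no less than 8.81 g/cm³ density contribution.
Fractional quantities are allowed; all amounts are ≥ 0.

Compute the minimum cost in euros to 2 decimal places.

Set it up as a linear program. Let x1 = kg of chrome yellow, x2 = kg of kaolin, x3 = kg of calcium carbonate, x4 = kg of phthalo blue, x5 = kg of talc.
Minimize 6.28x1 + 0.93x2 + 0.63x3 + 22.82x4 + 0.7x5 with:
  16x1 + 49x2 + 17x3 + 41x4 + 35x5 ≤ 186   (oil absorption)
  220x1 ≥ 91   (yellow component)
  5.8x1 + 2.6x2 + 2.7x3 + 1.6x4 + 2.75x5 ≥ 8.81   (density contribution)
  x1, x2, x3, x4, x5 ≥ 0.
The minimum-cost mix takes nothing from kaolin, phthalo blue, talc — only chrome yellow, calcium carbonate. Binding constraints: yellow component and density contribution.
Optimal quantities: chrome yellow = 0.4136 kg, calcium carbonate = 2.374 kg.
Hence cost = 6.28·0.4136 + 0.63·2.374 = €4.0930.

€4.09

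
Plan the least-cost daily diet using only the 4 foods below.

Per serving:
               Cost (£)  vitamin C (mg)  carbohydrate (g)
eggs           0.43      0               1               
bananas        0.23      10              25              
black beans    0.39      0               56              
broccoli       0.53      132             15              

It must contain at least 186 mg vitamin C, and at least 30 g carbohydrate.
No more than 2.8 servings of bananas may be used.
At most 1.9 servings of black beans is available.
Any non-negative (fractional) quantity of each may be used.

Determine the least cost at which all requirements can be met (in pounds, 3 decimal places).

This is a linear program. Let x1 = servings of eggs, x2 = servings of bananas, x3 = servings of black beans, x4 = servings of broccoli.
Minimize 0.43x1 + 0.23x2 + 0.39x3 + 0.53x4 s.t.:
  10x2 + 132x4 ≥ 186   (vitamin C)
  1x1 + 25x2 + 56x3 + 15x4 ≥ 30   (carbohydrate)
  x2 ≤ 2.8
  x3 ≤ 1.9
  x1, x2, x3, x4 ≥ 0.
The optimal basis is {black beans, broccoli}; eggs, bananas drop out. There the vitamin C and carbohydrate constraints are tight.
So black beans = 0.1583 servings, broccoli = 1.409 servings.
Objective = 0.39·0.1583 + 0.53·1.409 = 0.80851.

£0.809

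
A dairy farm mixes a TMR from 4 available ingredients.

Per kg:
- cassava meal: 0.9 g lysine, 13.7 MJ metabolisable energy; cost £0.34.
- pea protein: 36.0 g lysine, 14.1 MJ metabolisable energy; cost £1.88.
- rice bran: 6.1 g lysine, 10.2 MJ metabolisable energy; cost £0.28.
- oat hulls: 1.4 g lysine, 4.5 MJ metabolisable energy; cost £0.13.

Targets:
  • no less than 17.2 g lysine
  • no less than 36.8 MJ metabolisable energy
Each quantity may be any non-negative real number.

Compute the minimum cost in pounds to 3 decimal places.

Set it up as a linear program. Let x1 = kg of cassava meal, x2 = kg of pea protein, x3 = kg of rice bran, x4 = kg of oat hulls.
Minimize 0.34x1 + 1.88x2 + 0.28x3 + 0.13x4 s.t.:
  0.9x1 + 36x2 + 6.1x3 + 1.4x4 ≥ 17.2   (lysine)
  13.7x1 + 14.1x2 + 10.2x3 + 4.5x4 ≥ 36.8   (metabolisable energy)
  x1, x2, x3, x4 ≥ 0.
The cheapest feasible vertex uses only cassava meal, rice bran; pea protein, oat hulls are not used. There the lysine and metabolisable energy constraints are tight.
That vertex is x1 = 0.6592, x3 = 2.722.
Hence cost = 0.34·0.6592 + 0.28·2.722 = £0.98629.

£0.986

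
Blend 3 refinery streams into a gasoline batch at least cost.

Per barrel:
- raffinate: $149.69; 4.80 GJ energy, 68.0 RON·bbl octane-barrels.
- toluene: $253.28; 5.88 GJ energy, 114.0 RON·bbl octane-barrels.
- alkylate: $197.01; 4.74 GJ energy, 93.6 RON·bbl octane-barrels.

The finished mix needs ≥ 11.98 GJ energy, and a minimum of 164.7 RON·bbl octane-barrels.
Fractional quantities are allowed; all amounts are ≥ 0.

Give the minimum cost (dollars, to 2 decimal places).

$373.60

Let x1 = barrels of raffinate, x2 = barrels of toluene, x3 = barrels of alkylate.
Minimise 149.69x1 + 253.28x2 + 197.01x3 with:
  4.8x1 + 5.88x2 + 4.74x3 ≥ 11.98   (energy)
  68x1 + 114x2 + 93.6x3 ≥ 164.7   (octane-barrels)
  x1, x2, x3 ≥ 0.
At the optimum only raffinate is positive (toluene, alkylate = 0). Binding constraint: energy.
So raffinate = 2.4958 barrels.
Hence cost = 149.69·2.4958 = $373.5963.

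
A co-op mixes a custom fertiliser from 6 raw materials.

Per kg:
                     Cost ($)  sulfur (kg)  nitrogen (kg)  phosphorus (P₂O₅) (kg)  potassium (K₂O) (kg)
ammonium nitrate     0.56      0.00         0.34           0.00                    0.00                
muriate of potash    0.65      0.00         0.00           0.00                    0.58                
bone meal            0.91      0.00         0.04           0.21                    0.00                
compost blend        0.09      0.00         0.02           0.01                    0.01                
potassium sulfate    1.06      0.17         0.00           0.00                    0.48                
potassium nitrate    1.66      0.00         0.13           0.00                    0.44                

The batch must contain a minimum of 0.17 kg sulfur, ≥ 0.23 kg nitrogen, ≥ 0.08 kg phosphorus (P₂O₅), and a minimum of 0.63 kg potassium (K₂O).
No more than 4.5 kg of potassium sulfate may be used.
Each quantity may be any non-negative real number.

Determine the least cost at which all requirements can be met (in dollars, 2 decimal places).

$1.93

Let x1 = kg of ammonium nitrate, x2 = kg of muriate of potash, x3 = kg of bone meal, x4 = kg of compost blend, x5 = kg of potassium sulfate, x6 = kg of potassium nitrate.
min 0.56x1 + 0.65x2 + 0.91x3 + 0.09x4 + 1.06x5 + 1.66x6 s.t.:
  0.17x5 ≥ 0.17   (sulfur)
  0.34x1 + 0.04x3 + 0.02x4 + 0.13x6 ≥ 0.23   (nitrogen)
  0.21x3 + 0.01x4 ≥ 0.08   (phosphorus (P₂O₅))
  0.58x2 + 0.01x4 + 0.48x5 + 0.44x6 ≥ 0.63   (potassium (K₂O))
  x5 ≤ 4.5
  x1, x2, x3, x4, x5, x6 ≥ 0.
The minimum-cost mix takes nothing from compost blend, potassium nitrate — only ammonium nitrate, muriate of potash, bone meal, potassium sulfate. Binding constraints: sulfur, nitrogen, phosphorus (P₂O₅), potassium (K₂O).
So ammonium nitrate = 0.6317 kg, muriate of potash = 0.2586 kg, bone meal = 0.381 kg, potassium sulfate = 1 kg.
Cost = 0.56·0.6317 + 0.65·0.2586 + 0.91·0.381 + 1.06·1 = 1.9286.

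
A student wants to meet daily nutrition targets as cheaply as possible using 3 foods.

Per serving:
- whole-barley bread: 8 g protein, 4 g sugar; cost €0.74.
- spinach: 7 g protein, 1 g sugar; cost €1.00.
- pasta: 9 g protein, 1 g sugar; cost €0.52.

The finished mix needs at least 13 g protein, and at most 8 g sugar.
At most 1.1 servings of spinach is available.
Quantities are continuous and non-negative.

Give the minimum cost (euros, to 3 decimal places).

€0.751

This is a linear program. Let x1 = servings of whole-barley bread, x2 = servings of spinach, x3 = servings of pasta.
Minimize 0.74x1 + 1x2 + 0.52x3 with:
  8x1 + 7x2 + 9x3 ≥ 13   (protein)
  4x1 + 1x2 + 1x3 ≤ 8   (sugar)
  x2 ≤ 1.1
  x1, x2, x3 ≥ 0.
The optimal basis is {pasta}; whole-barley bread, spinach drop out. There the protein constraint is tight.
That vertex is x3 = 1.444.
Total cost: 0.52·1.444 = 0.75088.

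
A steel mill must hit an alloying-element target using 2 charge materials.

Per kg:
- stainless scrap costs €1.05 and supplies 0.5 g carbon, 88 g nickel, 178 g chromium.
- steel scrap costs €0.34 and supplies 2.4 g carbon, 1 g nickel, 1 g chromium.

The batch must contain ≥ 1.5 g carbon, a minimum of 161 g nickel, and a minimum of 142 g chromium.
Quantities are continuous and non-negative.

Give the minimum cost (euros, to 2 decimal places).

€2.00

Let x1 = kg of stainless scrap, x2 = kg of steel scrap.
Minimise 1.05x1 + 0.34x2 with:
  0.5x1 + 2.4x2 ≥ 1.5   (carbon)
  88x1 + 1x2 ≥ 161   (nickel)
  178x1 + 1x2 ≥ 142   (chromium)
  x1, x2 ≥ 0.
Both inputs are positive at the optimum. The carbon and nickel requirements are met with equality.
That vertex is x1 = 1.827, x2 = 0.2444.
Cost = 1.05·1.827 + 0.34·0.2444 = 2.0014.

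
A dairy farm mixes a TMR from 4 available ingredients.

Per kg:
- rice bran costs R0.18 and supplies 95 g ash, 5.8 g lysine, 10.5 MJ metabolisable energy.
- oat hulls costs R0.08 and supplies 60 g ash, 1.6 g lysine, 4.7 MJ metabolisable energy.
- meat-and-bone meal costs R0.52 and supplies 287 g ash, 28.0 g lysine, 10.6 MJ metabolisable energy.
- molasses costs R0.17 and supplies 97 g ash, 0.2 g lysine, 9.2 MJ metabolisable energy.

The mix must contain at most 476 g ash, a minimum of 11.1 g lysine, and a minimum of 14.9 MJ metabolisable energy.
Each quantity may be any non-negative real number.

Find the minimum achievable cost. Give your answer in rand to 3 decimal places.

R0.299

Treat it as an LP. Let x1 = kg of rice bran, x2 = kg of oat hulls, x3 = kg of meat-and-bone meal, x4 = kg of molasses.
min 0.18x1 + 0.08x2 + 0.52x3 + 0.17x4 s.t.:
  95x1 + 60x2 + 287x3 + 97x4 ≤ 476   (ash)
  5.8x1 + 1.6x2 + 28x3 + 0.2x4 ≥ 11.1   (lysine)
  10.5x1 + 4.7x2 + 10.6x3 + 9.2x4 ≥ 14.9   (metabolisable energy)
  x1, x2, x3, x4 ≥ 0.
At the optimum only rice bran, meat-and-bone meal are positive (oat hulls, molasses = 0). Binding constraints: lysine and metabolisable energy.
Solving gives x1 = 1.288, x3 = 0.1296.
Cost = 0.18·1.288 + 0.52·0.1296 = 0.29923.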